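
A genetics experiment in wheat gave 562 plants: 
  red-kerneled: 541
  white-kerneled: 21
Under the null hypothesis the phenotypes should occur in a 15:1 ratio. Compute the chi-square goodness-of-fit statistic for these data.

6.059

Total ratio parts = 16. Expected numbers out of 562:
  red-kerneled: 562 × 15/16 = 526.875
  white-kerneled: 562 × 1/16 = 35.125
χ² = Σ (O − E)² / E
  red-kerneled: (541 − 526.875)² / 526.875 = 0.3787
  white-kerneled: (21 − 35.125)² / 35.125 = 5.6802
χ² = 0.3787 + 5.6802 = 6.0589 ≈ 6.059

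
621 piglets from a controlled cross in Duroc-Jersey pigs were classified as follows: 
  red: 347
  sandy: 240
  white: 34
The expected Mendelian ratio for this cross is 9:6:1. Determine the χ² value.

0.830

The 9:6:1 ratio has 16 parts, so with N = 621 the expected counts are:
  red: 621 × 9/16 = 349.3125
  sandy: 621 × 6/16 = 232.875
  white: 621 × 1/16 = 38.8125
χ² = Σ (O − E)² / E
  red: (347 − 349.3125)² / 349.3125 = 0.0153
  sandy: (240 − 232.875)² / 232.875 = 0.2180
  white: (34 − 38.8125)² / 38.8125 = 0.5967
χ² = 0.0153 + 0.2180 + 0.5967 = 0.830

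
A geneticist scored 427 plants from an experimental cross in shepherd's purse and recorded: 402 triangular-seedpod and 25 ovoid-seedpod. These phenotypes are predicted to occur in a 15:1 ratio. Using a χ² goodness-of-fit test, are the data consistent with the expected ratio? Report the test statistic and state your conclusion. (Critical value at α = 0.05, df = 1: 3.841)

0.114; consistent

Under the 15:1 hypothesis (Σ ratio = 16, N = 427):
  triangular-seedpod: 427 × 15/16 = 400.3125
  ovoid-seedpod: 427 × 1/16 = 26.6875
χ² = Σ (O − E)² / E
  triangular-seedpod: (402 − 400.3125)² / 400.3125 = 0.0071
  ovoid-seedpod: (25 − 26.6875)² / 26.6875 = 0.1067
χ² = 0.0071 + 0.1067 = 0.1138 ≈ 0.114
Degrees of freedom = 2 − 1 = 1; critical value at α = 0.05 is 3.841.
Since 0.114 < 3.841, we fail to reject the null hypothesis — the data are consistent with the 15:1 ratio.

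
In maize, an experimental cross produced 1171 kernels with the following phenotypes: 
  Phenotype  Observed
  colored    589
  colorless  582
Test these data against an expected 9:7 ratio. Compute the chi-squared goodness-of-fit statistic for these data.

16.852

Total ratio parts = 16. Expected numbers out of 1171:
  colored: 1171 × 9/16 = 658.6875
  colorless: 1171 × 7/16 = 512.3125
χ² = Σ (O − E)² / E
  colored: (589 − 658.6875)² / 658.6875 = 7.3728
  colorless: (582 − 512.3125)² / 512.3125 = 9.4793
χ² = 7.3728 + 9.4793 = 16.8521 ≈ 16.852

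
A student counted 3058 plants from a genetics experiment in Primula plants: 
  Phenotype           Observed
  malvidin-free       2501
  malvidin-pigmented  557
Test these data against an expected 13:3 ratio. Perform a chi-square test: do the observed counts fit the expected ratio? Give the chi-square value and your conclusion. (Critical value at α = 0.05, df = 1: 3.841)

0.576; consistent

The 13:3 ratio has 16 parts, so with N = 3058 the expected counts are:
  malvidin-free: 3058 × 13/16 = 2484.625
  malvidin-pigmented: 3058 × 3/16 = 573.375
χ² = Σ (O − E)² / E
  malvidin-free: (2501 − 2484.625)² / 2484.625 = 0.1079
  malvidin-pigmented: (557 − 573.375)² / 573.375 = 0.4677
χ² = 0.1079 + 0.4677 = 0.5756 ≈ 0.576
Degrees of freedom = 2 − 1 = 1; critical value at α = 0.05 is 3.841.
Since 0.576 < 3.841, we fail to reject the null hypothesis — the data are consistent with the 13:3 ratio.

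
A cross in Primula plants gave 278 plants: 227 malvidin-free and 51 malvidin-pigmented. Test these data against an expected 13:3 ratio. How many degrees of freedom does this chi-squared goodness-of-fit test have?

A goodness-of-fit test with 2 phenotype classes has df = 2 − 1 = 1.

1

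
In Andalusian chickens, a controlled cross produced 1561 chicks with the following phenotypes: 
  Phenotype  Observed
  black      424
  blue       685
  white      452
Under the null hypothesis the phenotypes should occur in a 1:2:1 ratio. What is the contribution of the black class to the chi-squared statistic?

Expected counts for N = 1561 under a 1:2:1 ratio (total parts = 4):
  black: 1561 × 1/4 = 390.25
  blue: 1561 × 2/4 = 780.5
  white: 1561 × 1/4 = 390.25
Contribution of black: (424 − 390.25)² / 390.25 = 2.9188

2.919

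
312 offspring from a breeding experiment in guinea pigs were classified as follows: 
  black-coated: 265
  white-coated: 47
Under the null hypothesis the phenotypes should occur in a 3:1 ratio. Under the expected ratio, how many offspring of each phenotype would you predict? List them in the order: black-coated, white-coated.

The 3:1 ratio has 4 parts, so with N = 312 the expected counts are:
  black-coated: 312 × 3/4 = 234
  white-coated: 312 × 1/4 = 78

234, 78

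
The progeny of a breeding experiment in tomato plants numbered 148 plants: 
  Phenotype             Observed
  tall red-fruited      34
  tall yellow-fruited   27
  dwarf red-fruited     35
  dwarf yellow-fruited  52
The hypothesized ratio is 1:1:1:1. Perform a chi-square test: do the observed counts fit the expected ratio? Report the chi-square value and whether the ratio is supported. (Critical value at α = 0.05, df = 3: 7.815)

Under the 1:1:1:1 hypothesis (Σ ratio = 4, N = 148):
  tall red-fruited: 148 × 1/4 = 37
  tall yellow-fruited: 148 × 1/4 = 37
  dwarf red-fruited: 148 × 1/4 = 37
  dwarf yellow-fruited: 148 × 1/4 = 37
χ² = Σ (O − E)² / E
  tall red-fruited: (34 − 37)² / 37 = 0.2432
  tall yellow-fruited: (27 − 37)² / 37 = 2.7027
  dwarf red-fruited: (35 − 37)² / 37 = 0.1081
  dwarf yellow-fruited: (52 − 37)² / 37 = 6.0811
χ² = 0.2432 + 2.7027 + 0.1081 + 6.0811 = 9.1351 ≈ 9.135
Degrees of freedom = 4 − 1 = 3; critical value at α = 0.05 is 7.815.
Since 9.135 > 7.815, we reject the null hypothesis — the data do not fit the 1:1:1:1 ratio.

9.135; not consistent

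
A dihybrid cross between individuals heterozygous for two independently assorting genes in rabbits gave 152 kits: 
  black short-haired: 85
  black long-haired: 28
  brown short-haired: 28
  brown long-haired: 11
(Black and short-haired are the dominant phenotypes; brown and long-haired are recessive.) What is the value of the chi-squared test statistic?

0.257

A dihybrid F₂ with independent assortment and complete dominance at both loci gives a 9:3:3:1 phenotypic ratio.
Total ratio parts = 16. Expected numbers out of 152:
  black short-haired: 152 × 9/16 = 85.5
  black long-haired: 152 × 3/16 = 28.5
  brown short-haired: 152 × 3/16 = 28.5
  brown long-haired: 152 × 1/16 = 9.5
χ² = Σ (O − E)² / E
  black short-haired: (85 − 85.5)² / 85.5 = 0.0029
  black long-haired: (28 − 28.5)² / 28.5 = 0.0088
  brown short-haired: (28 − 28.5)² / 28.5 = 0.0088
  brown long-haired: (11 − 9.5)² / 9.5 = 0.2368
χ² = 0.0029 + 0.0088 + 0.0088 + 0.2368 = 0.2573 ≈ 0.257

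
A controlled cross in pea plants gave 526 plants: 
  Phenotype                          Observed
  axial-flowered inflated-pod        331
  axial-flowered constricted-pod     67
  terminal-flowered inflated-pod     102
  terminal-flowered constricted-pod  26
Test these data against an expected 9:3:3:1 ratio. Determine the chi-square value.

Expected counts for N = 526 under a 9:3:3:1 ratio (total parts = 16):
  axial-flowered inflated-pod: 526 × 9/16 = 295.875
  axial-flowered constricted-pod: 526 × 3/16 = 98.625
  terminal-flowered inflated-pod: 526 × 3/16 = 98.625
  terminal-flowered constricted-pod: 526 × 1/16 = 32.875
χ² = Σ (O − E)² / E
  axial-flowered inflated-pod: (331 − 295.875)² / 295.875 = 4.1699
  axial-flowered constricted-pod: (67 − 98.625)² / 98.625 = 10.1408
  terminal-flowered inflated-pod: (102 − 98.625)² / 98.625 = 0.1155
  terminal-flowered constricted-pod: (26 − 32.875)² / 32.875 = 1.4377
χ² = 4.1699 + 10.1408 + 0.1155 + 1.4377 = 15.8639 ≈ 15.864

15.864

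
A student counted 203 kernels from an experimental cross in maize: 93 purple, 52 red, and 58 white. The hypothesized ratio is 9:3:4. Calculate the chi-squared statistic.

10.071

Expected counts for N = 203 under a 9:3:4 ratio (total parts = 16):
  purple: 203 × 9/16 = 114.1875
  red: 203 × 3/16 = 38.0625
  white: 203 × 4/16 = 50.75
χ² = Σ (O − E)² / E
  purple: (93 − 114.1875)² / 114.1875 = 3.9313
  red: (52 − 38.0625)² / 38.0625 = 5.1036
  white: (58 − 50.75)² / 50.75 = 1.0357
χ² = 3.9313 + 5.1036 + 1.0357 = 10.0706 ≈ 10.071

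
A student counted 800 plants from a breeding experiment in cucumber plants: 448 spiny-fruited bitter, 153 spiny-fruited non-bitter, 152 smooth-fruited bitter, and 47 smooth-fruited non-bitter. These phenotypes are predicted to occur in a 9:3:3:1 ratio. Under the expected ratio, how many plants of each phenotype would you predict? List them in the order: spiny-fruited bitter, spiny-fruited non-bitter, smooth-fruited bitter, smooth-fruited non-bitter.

Under the 9:3:3:1 hypothesis (Σ ratio = 16, N = 800):
  spiny-fruited bitter: 800 × 9/16 = 450
  spiny-fruited non-bitter: 800 × 3/16 = 150
  smooth-fruited bitter: 800 × 3/16 = 150
  smooth-fruited non-bitter: 800 × 1/16 = 50

450, 150, 150, 50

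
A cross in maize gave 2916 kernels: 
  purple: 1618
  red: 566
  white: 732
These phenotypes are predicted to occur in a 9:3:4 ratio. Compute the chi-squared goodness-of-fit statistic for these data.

Expected counts for N = 2916 under a 9:3:4 ratio (total parts = 16):
  purple: 2916 × 9/16 = 1640.25
  red: 2916 × 3/16 = 546.75
  white: 2916 × 4/16 = 729
χ² = Σ (O − E)² / E
  purple: (1618 − 1640.25)² / 1640.25 = 0.3018
  red: (566 − 546.75)² / 546.75 = 0.6778
  white: (732 − 729)² / 729 = 0.0123
χ² = 0.3018 + 0.6778 + 0.0123 = 0.9919 ≈ 0.992

0.992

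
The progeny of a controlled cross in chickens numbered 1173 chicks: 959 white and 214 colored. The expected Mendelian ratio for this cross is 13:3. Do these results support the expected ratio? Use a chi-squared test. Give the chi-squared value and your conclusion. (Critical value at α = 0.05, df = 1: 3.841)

0.197; consistent

Expected counts for N = 1173 under a 13:3 ratio (total parts = 16):
  white: 1173 × 13/16 = 953.0625
  colored: 1173 × 3/16 = 219.9375
χ² = Σ (O − E)² / E
  white: (959 − 953.0625)² / 953.0625 = 0.0370
  colored: (214 − 219.9375)² / 219.9375 = 0.1603
χ² = 0.0370 + 0.1603 = 0.1973 ≈ 0.197
Degrees of freedom = 2 − 1 = 1; critical value at α = 0.05 is 3.841.
Since 0.197 < 3.841, we fail to reject the null hypothesis — the data are consistent with the 13:3 ratio.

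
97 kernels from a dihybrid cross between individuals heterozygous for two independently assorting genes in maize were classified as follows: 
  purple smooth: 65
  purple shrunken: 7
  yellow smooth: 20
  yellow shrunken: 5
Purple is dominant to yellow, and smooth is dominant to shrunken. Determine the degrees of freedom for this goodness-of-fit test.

3

A dihybrid F₂ with independent assortment and complete dominance at both loci gives a 9:3:3:1 phenotypic ratio.
A goodness-of-fit test with 4 phenotype classes has df = 4 − 1 = 3.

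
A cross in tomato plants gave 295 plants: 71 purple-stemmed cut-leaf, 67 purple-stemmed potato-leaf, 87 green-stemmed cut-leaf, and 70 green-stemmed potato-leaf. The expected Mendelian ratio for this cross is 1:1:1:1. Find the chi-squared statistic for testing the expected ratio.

The 1:1:1:1 ratio has 4 parts, so with N = 295 the expected counts are:
  purple-stemmed cut-leaf: 295 × 1/4 = 73.75
  purple-stemmed potato-leaf: 295 × 1/4 = 73.75
  green-stemmed cut-leaf: 295 × 1/4 = 73.75
  green-stemmed potato-leaf: 295 × 1/4 = 73.75
χ² = Σ (O − E)² / E
  purple-stemmed cut-leaf: (71 − 73.75)² / 73.75 = 0.1025
  purple-stemmed potato-leaf: (67 − 73.75)² / 73.75 = 0.6178
  green-stemmed cut-leaf: (87 − 73.75)² / 73.75 = 2.3805
  green-stemmed potato-leaf: (70 − 73.75)² / 73.75 = 0.1907
χ² = 0.1025 + 0.6178 + 2.3805 + 0.1907 = 3.2915 ≈ 3.292

3.292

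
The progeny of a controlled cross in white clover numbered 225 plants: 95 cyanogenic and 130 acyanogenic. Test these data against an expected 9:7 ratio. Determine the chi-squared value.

Under the 9:7 hypothesis (Σ ratio = 16, N = 225):
  cyanogenic: 225 × 9/16 = 126.5625
  acyanogenic: 225 × 7/16 = 98.4375
χ² = Σ (O − E)² / E
  cyanogenic: (95 − 126.5625)² / 126.5625 = 7.8711
  acyanogenic: (130 − 98.4375)² / 98.4375 = 10.1200
χ² = 7.8711 + 10.1200 = 17.9911 ≈ 17.991

17.991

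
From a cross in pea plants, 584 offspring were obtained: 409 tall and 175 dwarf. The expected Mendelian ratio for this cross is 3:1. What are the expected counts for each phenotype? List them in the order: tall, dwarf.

Total ratio parts = 4. Expected numbers out of 584:
  tall: 584 × 3/4 = 438
  dwarf: 584 × 1/4 = 146

438, 146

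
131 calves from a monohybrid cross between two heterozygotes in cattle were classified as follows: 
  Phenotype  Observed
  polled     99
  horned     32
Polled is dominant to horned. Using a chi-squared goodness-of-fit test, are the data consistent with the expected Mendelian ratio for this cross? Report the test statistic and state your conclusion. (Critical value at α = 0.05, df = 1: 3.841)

For a monohybrid cross between heterozygotes with complete dominance, the expected phenotypic ratio is 3:1.
Total ratio parts = 4. Expected numbers out of 131:
  polled: 131 × 3/4 = 98.25
  horned: 131 × 1/4 = 32.75
χ² = Σ (O − E)² / E
  polled: (99 − 98.25)² / 98.25 = 0.0057
  horned: (32 − 32.75)² / 32.75 = 0.0172
χ² = 0.0057 + 0.0172 = 0.0229 ≈ 0.023
Degrees of freedom = 2 − 1 = 1; critical value at α = 0.05 is 3.841.
Since 0.023 < 3.841, we fail to reject the null hypothesis — the data are consistent with the 3:1 ratio.

0.023; consistent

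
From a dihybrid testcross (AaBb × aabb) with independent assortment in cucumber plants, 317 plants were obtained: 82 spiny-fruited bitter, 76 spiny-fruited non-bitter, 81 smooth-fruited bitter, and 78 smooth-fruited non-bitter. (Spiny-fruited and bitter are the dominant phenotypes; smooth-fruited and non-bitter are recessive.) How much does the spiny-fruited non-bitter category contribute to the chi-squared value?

0.133

A dihybrid testcross with independent assortment gives a 1:1:1:1 ratio.
Under the 1:1:1:1 hypothesis (Σ ratio = 4, N = 317):
  spiny-fruited bitter: 317 × 1/4 = 79.25
  spiny-fruited non-bitter: 317 × 1/4 = 79.25
  smooth-fruited bitter: 317 × 1/4 = 79.25
  smooth-fruited non-bitter: 317 × 1/4 = 79.25
Contribution of spiny-fruited non-bitter: (76 − 79.25)² / 79.25 = 0.1333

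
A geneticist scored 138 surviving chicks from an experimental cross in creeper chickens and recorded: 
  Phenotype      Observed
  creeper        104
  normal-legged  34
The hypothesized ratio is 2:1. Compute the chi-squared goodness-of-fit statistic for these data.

4.696

Under the 2:1 hypothesis (Σ ratio = 3, N = 138):
  creeper: 138 × 2/3 = 92
  normal-legged: 138 × 1/3 = 46
χ² = Σ (O − E)² / E
  creeper: (104 − 92)² / 92 = 1.5652
  normal-legged: (34 − 46)² / 46 = 3.1304
χ² = 1.5652 + 3.1304 = 4.6956 ≈ 4.696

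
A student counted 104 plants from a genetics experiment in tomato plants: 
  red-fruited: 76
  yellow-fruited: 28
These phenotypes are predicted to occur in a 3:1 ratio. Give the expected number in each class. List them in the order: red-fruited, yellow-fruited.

Expected counts for N = 104 under a 3:1 ratio (total parts = 4):
  red-fruited: 104 × 3/4 = 78
  yellow-fruited: 104 × 1/4 = 26

78, 26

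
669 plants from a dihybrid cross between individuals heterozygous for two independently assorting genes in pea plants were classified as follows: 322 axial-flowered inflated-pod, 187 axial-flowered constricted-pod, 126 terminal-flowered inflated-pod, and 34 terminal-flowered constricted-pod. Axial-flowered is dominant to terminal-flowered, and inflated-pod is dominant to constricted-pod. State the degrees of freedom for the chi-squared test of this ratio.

3

A dihybrid F₂ with independent assortment and complete dominance at both loci gives a 9:3:3:1 phenotypic ratio.
A goodness-of-fit test with 4 phenotype classes has df = 4 − 1 = 3.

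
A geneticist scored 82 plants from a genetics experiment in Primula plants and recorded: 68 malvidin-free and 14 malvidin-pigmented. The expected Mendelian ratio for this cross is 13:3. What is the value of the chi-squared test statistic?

0.151

Under the 13:3 hypothesis (Σ ratio = 16, N = 82):
  malvidin-free: 82 × 13/16 = 66.625
  malvidin-pigmented: 82 × 3/16 = 15.375
χ² = Σ (O − E)² / E
  malvidin-free: (68 − 66.625)² / 66.625 = 0.0284
  malvidin-pigmented: (14 − 15.375)² / 15.375 = 0.1230
χ² = 0.0284 + 0.1230 = 0.1514 ≈ 0.151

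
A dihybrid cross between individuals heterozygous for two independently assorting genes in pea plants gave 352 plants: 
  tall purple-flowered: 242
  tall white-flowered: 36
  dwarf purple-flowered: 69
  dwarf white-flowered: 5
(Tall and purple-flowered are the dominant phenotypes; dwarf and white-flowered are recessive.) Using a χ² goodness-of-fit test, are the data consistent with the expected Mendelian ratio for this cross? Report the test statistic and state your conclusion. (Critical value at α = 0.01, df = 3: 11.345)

A dihybrid F₂ with independent assortment and complete dominance at both loci gives a 9:3:3:1 phenotypic ratio.
The 9:3:3:1 ratio has 16 parts, so with N = 352 the expected counts are:
  tall purple-flowered: 352 × 9/16 = 198
  tall white-flowered: 352 × 3/16 = 66
  dwarf purple-flowered: 352 × 3/16 = 66
  dwarf white-flowered: 352 × 1/16 = 22
χ² = Σ (O − E)² / E
  tall purple-flowered: (242 − 198)² / 198 = 9.7778
  tall white-flowered: (36 − 66)² / 66 = 13.6364
  dwarf purple-flowered: (69 − 66)² / 66 = 0.1364
  dwarf white-flowered: (5 − 22)² / 22 = 13.1364
χ² = 9.7778 + 13.6364 + 0.1364 + 13.1364 = 36.687
Degrees of freedom = 4 − 1 = 3; critical value at α = 0.01 is 11.345.
Since 36.687 > 11.345, we reject the null hypothesis — the data do not fit the 9:3:3:1 ratio.

36.687; not consistent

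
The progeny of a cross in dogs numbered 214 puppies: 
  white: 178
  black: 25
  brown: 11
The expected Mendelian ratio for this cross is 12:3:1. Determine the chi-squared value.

8.031

The 12:3:1 ratio has 16 parts, so with N = 214 the expected counts are:
  white: 214 × 12/16 = 160.5
  black: 214 × 3/16 = 40.125
  brown: 214 × 1/16 = 13.375
χ² = Σ (O − E)² / E
  white: (178 − 160.5)² / 160.5 = 1.9081
  black: (25 − 40.125)² / 40.125 = 5.7013
  brown: (11 − 13.375)² / 13.375 = 0.4217
χ² = 1.9081 + 5.7013 + 0.4217 = 8.0311 ≈ 8.031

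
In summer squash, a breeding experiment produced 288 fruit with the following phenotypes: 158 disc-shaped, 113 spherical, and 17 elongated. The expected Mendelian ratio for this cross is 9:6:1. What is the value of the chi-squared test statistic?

Total ratio parts = 16. Expected numbers out of 288:
  disc-shaped: 288 × 9/16 = 162
  spherical: 288 × 6/16 = 108
  elongated: 288 × 1/16 = 18
χ² = Σ (O − E)² / E
  disc-shaped: (158 − 162)² / 162 = 0.0988
  spherical: (113 − 108)² / 108 = 0.2315
  elongated: (17 − 18)² / 18 = 0.0556
χ² = 0.0988 + 0.2315 + 0.0556 = 0.3859 ≈ 0.386

0.386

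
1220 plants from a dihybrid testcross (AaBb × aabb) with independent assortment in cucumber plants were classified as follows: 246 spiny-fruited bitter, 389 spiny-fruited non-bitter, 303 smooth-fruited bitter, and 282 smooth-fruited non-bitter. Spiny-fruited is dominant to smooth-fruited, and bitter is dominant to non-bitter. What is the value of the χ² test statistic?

36.295

A dihybrid testcross with independent assortment gives a 1:1:1:1 ratio.
Under the 1:1:1:1 hypothesis (Σ ratio = 4, N = 1220):
  spiny-fruited bitter: 1220 × 1/4 = 305
  spiny-fruited non-bitter: 1220 × 1/4 = 305
  smooth-fruited bitter: 1220 × 1/4 = 305
  smooth-fruited non-bitter: 1220 × 1/4 = 305
χ² = Σ (O − E)² / E
  spiny-fruited bitter: (246 − 305)² / 305 = 11.4131
  spiny-fruited non-bitter: (389 − 305)² / 305 = 23.1344
  smooth-fruited bitter: (303 − 305)² / 305 = 0.0131
  smooth-fruited non-bitter: (282 − 305)² / 305 = 1.7344
χ² = 11.4131 + 23.1344 + 0.0131 + 1.7344 = 36.295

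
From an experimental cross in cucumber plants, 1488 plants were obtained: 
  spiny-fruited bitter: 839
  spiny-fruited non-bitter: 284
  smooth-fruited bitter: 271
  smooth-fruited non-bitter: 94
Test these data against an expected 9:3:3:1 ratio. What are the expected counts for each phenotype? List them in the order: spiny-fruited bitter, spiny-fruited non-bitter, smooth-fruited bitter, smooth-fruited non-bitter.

837, 279, 279, 93

Under the 9:3:3:1 hypothesis (Σ ratio = 16, N = 1488):
  spiny-fruited bitter: 1488 × 9/16 = 837
  spiny-fruited non-bitter: 1488 × 3/16 = 279
  smooth-fruited bitter: 1488 × 3/16 = 279
  smooth-fruited non-bitter: 1488 × 1/16 = 93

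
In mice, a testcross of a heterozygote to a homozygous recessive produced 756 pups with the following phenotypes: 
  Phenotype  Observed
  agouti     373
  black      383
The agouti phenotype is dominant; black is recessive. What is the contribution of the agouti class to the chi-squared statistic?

0.066

A testcross of a heterozygote (Aa × aa) gives a 1:1 phenotypic ratio.
The 1:1 ratio has 2 parts, so with N = 756 the expected counts are:
  agouti: 756 × 1/2 = 378
  black: 756 × 1/2 = 378
Contribution of agouti: (373 − 378)² / 378 = 0.0661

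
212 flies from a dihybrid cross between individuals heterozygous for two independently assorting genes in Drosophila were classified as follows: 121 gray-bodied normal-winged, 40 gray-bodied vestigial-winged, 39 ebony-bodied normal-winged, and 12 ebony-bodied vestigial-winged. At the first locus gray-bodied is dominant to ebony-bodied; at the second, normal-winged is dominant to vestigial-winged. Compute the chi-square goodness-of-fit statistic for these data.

A dihybrid F₂ with independent assortment and complete dominance at both loci gives a 9:3:3:1 phenotypic ratio.
Total ratio parts = 16. Expected numbers out of 212:
  gray-bodied normal-winged: 212 × 9/16 = 119.25
  gray-bodied vestigial-winged: 212 × 3/16 = 39.75
  ebony-bodied normal-winged: 212 × 3/16 = 39.75
  ebony-bodied vestigial-winged: 212 × 1/16 = 13.25
χ² = Σ (O − E)² / E
  gray-bodied normal-winged: (121 − 119.25)² / 119.25 = 0.0257
  gray-bodied vestigial-winged: (40 − 39.75)² / 39.75 = 0.0016
  ebony-bodied normal-winged: (39 − 39.75)² / 39.75 = 0.0142
  ebony-bodied vestigial-winged: (12 − 13.25)² / 13.25 = 0.1179
χ² = 0.0257 + 0.0016 + 0.0142 + 0.1179 = 0.1594 ≈ 0.159

0.159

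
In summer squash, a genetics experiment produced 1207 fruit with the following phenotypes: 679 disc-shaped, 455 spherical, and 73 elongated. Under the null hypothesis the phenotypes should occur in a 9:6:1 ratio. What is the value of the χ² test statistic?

Expected counts for N = 1207 under a 9:6:1 ratio (total parts = 16):
  disc-shaped: 1207 × 9/16 = 678.9375
  spherical: 1207 × 6/16 = 452.625
  elongated: 1207 × 1/16 = 75.4375
χ² = Σ (O − E)² / E
  disc-shaped: (679 − 678.9375)² / 678.9375 = 0.0000
  spherical: (455 − 452.625)² / 452.625 = 0.0125
  elongated: (73 − 75.4375)² / 75.4375 = 0.0788
χ² = 0.0000 + 0.0125 + 0.0788 = 0.0913 ≈ 0.091

0.091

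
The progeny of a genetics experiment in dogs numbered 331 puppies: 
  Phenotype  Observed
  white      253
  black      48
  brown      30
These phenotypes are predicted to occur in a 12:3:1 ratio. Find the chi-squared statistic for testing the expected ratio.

The 12:3:1 ratio has 16 parts, so with N = 331 the expected counts are:
  white: 331 × 12/16 = 248.25
  black: 331 × 3/16 = 62.0625
  brown: 331 × 1/16 = 20.6875
χ² = Σ (O − E)² / E
  white: (253 − 248.25)² / 248.25 = 0.0909
  black: (48 − 62.0625)² / 62.0625 = 3.1864
  brown: (30 − 20.6875)² / 20.6875 = 4.1920
χ² = 0.0909 + 3.1864 + 4.1920 = 7.4693 ≈ 7.469

7.469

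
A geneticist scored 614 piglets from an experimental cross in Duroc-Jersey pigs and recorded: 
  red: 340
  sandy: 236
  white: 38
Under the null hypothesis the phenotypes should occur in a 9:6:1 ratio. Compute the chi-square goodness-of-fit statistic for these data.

0.231

Under the 9:6:1 hypothesis (Σ ratio = 16, N = 614):
  red: 614 × 9/16 = 345.375
  sandy: 614 × 6/16 = 230.25
  white: 614 × 1/16 = 38.375
χ² = Σ (O − E)² / E
  red: (340 − 345.375)² / 345.375 = 0.0837
  sandy: (236 − 230.25)² / 230.25 = 0.1436
  white: (38 − 38.375)² / 38.375 = 0.0037
χ² = 0.0837 + 0.1436 + 0.0037 = 0.231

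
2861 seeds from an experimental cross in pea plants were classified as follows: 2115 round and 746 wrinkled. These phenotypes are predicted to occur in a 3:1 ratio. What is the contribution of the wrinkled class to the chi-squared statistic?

1.322

The 3:1 ratio has 4 parts, so with N = 2861 the expected counts are:
  round: 2861 × 3/4 = 2145.75
  wrinkled: 2861 × 1/4 = 715.25
Contribution of wrinkled: (746 − 715.25)² / 715.25 = 1.3220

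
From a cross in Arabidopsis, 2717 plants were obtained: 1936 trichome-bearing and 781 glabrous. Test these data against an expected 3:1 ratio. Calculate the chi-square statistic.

Total ratio parts = 4. Expected numbers out of 2717:
  trichome-bearing: 2717 × 3/4 = 2037.75
  glabrous: 2717 × 1/4 = 679.25
χ² = Σ (O − E)² / E
  trichome-bearing: (1936 − 2037.75)² / 2037.75 = 5.0806
  glabrous: (781 − 679.25)² / 679.25 = 15.2419
χ² = 5.0806 + 15.2419 = 20.3225 ≈ 20.323

20.323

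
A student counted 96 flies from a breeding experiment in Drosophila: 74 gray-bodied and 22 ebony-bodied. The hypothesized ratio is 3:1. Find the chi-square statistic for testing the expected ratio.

0.222

Total ratio parts = 4. Expected numbers out of 96:
  gray-bodied: 96 × 3/4 = 72
  ebony-bodied: 96 × 1/4 = 24
χ² = Σ (O − E)² / E
  gray-bodied: (74 − 72)² / 72 = 0.0556
  ebony-bodied: (22 − 24)² / 24 = 0.1667
χ² = 0.0556 + 0.1667 = 0.2223 ≈ 0.222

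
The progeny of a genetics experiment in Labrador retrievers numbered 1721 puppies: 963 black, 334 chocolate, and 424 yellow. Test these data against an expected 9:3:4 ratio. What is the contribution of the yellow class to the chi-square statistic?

0.091

The 9:3:4 ratio has 16 parts, so with N = 1721 the expected counts are:
  black: 1721 × 9/16 = 968.0625
  chocolate: 1721 × 3/16 = 322.6875
  yellow: 1721 × 4/16 = 430.25
Contribution of yellow: (424 − 430.25)² / 430.25 = 0.0908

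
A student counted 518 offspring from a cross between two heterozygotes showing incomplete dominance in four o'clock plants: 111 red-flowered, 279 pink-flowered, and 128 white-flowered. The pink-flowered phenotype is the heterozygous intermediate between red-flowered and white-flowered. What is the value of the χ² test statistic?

4.205

With incomplete dominance, a heterozygote × heterozygote cross gives a 1:2:1 phenotypic ratio.
The 1:2:1 ratio has 4 parts, so with N = 518 the expected counts are:
  red-flowered: 518 × 1/4 = 129.5
  pink-flowered: 518 × 2/4 = 259
  white-flowered: 518 × 1/4 = 129.5
χ² = Σ (O − E)² / E
  red-flowered: (111 − 129.5)² / 129.5 = 2.6429
  pink-flowered: (279 − 259)² / 259 = 1.5444
  white-flowered: (128 − 129.5)² / 129.5 = 0.0174
χ² = 2.6429 + 1.5444 + 0.0174 = 4.2047 ≈ 4.205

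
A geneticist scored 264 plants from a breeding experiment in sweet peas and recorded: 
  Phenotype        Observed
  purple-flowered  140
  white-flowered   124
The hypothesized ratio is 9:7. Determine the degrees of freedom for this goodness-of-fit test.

1

A goodness-of-fit test with 2 phenotype classes has df = 2 − 1 = 1.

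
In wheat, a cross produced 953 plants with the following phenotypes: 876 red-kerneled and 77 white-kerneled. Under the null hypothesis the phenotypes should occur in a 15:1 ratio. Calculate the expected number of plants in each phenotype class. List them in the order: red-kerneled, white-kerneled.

Total ratio parts = 16. Expected numbers out of 953:
  red-kerneled: 953 × 15/16 = 893.4375
  white-kerneled: 953 × 1/16 = 59.5625

893.4375, 59.5625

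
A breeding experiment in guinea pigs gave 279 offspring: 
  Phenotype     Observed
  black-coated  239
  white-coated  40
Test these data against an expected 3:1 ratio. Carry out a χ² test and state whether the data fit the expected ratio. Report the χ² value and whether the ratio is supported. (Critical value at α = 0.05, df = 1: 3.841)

16.919; not consistent

Expected counts for N = 279 under a 3:1 ratio (total parts = 4):
  black-coated: 279 × 3/4 = 209.25
  white-coated: 279 × 1/4 = 69.75
χ² = Σ (O − E)² / E
  black-coated: (239 − 209.25)² / 209.25 = 4.2297
  white-coated: (40 − 69.75)² / 69.75 = 12.6891
χ² = 4.2297 + 12.6891 = 16.9188 ≈ 16.919
Degrees of freedom = 2 − 1 = 1; critical value at α = 0.05 is 3.841.
Since 16.919 > 3.841, we reject the null hypothesis — the data do not fit the 3:1 ratio.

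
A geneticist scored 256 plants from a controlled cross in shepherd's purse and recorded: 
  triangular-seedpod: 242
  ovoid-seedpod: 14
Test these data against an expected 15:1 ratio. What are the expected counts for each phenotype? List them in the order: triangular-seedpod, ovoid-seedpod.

Expected counts for N = 256 under a 15:1 ratio (total parts = 16):
  triangular-seedpod: 256 × 15/16 = 240
  ovoid-seedpod: 256 × 1/16 = 16

240, 16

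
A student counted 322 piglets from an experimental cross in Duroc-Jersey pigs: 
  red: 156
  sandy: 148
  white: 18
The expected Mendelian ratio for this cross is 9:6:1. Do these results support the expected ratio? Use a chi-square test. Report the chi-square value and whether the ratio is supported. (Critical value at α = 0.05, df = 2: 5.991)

Expected counts for N = 322 under a 9:6:1 ratio (total parts = 16):
  red: 322 × 9/16 = 181.125
  sandy: 322 × 6/16 = 120.75
  white: 322 × 1/16 = 20.125
χ² = Σ (O − E)² / E
  red: (156 − 181.125)² / 181.125 = 3.4852
  sandy: (148 − 120.75)² / 120.75 = 6.1496
  white: (18 − 20.125)² / 20.125 = 0.2244
χ² = 3.4852 + 6.1496 + 0.2244 = 9.8592 ≈ 9.859
Degrees of freedom = 3 − 1 = 2; critical value at α = 0.05 is 5.991.
Since 9.859 > 5.991, we reject the null hypothesis — the data do not fit the 9:6:1 ratio.

9.859; not consistent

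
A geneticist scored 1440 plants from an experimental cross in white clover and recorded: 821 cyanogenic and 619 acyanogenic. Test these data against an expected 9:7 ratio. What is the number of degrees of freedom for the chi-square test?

1

A goodness-of-fit test with 2 phenotype classes has df = 2 − 1 = 1.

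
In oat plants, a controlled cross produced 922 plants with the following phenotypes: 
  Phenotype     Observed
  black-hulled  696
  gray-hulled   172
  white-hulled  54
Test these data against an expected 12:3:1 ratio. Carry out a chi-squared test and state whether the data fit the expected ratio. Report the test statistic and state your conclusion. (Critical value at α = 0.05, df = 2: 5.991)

Expected counts for N = 922 under a 12:3:1 ratio (total parts = 16):
  black-hulled: 922 × 12/16 = 691.5
  gray-hulled: 922 × 3/16 = 172.875
  white-hulled: 922 × 1/16 = 57.625
χ² = Σ (O − E)² / E
  black-hulled: (696 − 691.5)² / 691.5 = 0.0293
  gray-hulled: (172 − 172.875)² / 172.875 = 0.0044
  white-hulled: (54 − 57.625)² / 57.625 = 0.2280
χ² = 0.0293 + 0.0044 + 0.2280 = 0.2617 ≈ 0.262
Degrees of freedom = 3 − 1 = 2; critical value at α = 0.05 is 5.991.
Since 0.262 < 5.991, we fail to reject the null hypothesis — the data are consistent with the 12:3:1 ratio.

0.262; consistent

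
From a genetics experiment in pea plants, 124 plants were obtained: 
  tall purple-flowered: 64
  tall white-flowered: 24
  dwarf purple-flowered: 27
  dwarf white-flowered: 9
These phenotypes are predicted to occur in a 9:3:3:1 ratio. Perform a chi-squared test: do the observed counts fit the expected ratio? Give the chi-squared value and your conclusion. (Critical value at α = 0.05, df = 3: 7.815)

Total ratio parts = 16. Expected numbers out of 124:
  tall purple-flowered: 124 × 9/16 = 69.75
  tall white-flowered: 124 × 3/16 = 23.25
  dwarf purple-flowered: 124 × 3/16 = 23.25
  dwarf white-flowered: 124 × 1/16 = 7.75
χ² = Σ (O − E)² / E
  tall purple-flowered: (64 − 69.75)² / 69.75 = 0.4740
  tall white-flowered: (24 − 23.25)² / 23.25 = 0.0242
  dwarf purple-flowered: (27 − 23.25)² / 23.25 = 0.6048
  dwarf white-flowered: (9 − 7.75)² / 7.75 = 0.2016
χ² = 0.4740 + 0.0242 + 0.6048 + 0.2016 = 1.3046 ≈ 1.305
Degrees of freedom = 4 − 1 = 3; critical value at α = 0.05 is 7.815.
Since 1.305 < 7.815, we fail to reject the null hypothesis — the data are consistent with the 9:3:3:1 ratio.

1.305; consistent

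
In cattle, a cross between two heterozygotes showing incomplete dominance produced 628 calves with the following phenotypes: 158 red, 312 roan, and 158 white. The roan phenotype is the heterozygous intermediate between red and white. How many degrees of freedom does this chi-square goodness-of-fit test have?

With incomplete dominance, a heterozygote × heterozygote cross gives a 1:2:1 phenotypic ratio.
A goodness-of-fit test with 3 phenotype classes has df = 3 − 1 = 2.

2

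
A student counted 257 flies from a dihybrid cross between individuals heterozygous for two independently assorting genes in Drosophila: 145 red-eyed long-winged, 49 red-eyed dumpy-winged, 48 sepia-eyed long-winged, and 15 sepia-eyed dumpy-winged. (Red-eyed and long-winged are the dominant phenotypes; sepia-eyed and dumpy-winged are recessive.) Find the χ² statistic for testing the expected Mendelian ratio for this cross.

A dihybrid F₂ with independent assortment and complete dominance at both loci gives a 9:3:3:1 phenotypic ratio.
Under the 9:3:3:1 hypothesis (Σ ratio = 16, N = 257):
  red-eyed long-winged: 257 × 9/16 = 144.5625
  red-eyed dumpy-winged: 257 × 3/16 = 48.1875
  sepia-eyed long-winged: 257 × 3/16 = 48.1875
  sepia-eyed dumpy-winged: 257 × 1/16 = 16.0625
χ² = Σ (O − E)² / E
  red-eyed long-winged: (145 − 144.5625)² / 144.5625 = 0.0013
  red-eyed dumpy-winged: (49 − 48.1875)² / 48.1875 = 0.0137
  sepia-eyed long-winged: (48 − 48.1875)² / 48.1875 = 0.0007
  sepia-eyed dumpy-winged: (15 − 16.0625)² / 16.0625 = 0.0703
χ² = 0.0013 + 0.0137 + 0.0007 + 0.0703 = 0.086

0.086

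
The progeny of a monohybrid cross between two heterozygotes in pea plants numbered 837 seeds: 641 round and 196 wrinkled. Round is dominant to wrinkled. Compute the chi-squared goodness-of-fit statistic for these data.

For a monohybrid cross between heterozygotes with complete dominance, the expected phenotypic ratio is 3:1.
The 3:1 ratio has 4 parts, so with N = 837 the expected counts are:
  round: 837 × 3/4 = 627.75
  wrinkled: 837 × 1/4 = 209.25
χ² = Σ (O − E)² / E
  round: (641 − 627.75)² / 627.75 = 0.2797
  wrinkled: (196 − 209.25)² / 209.25 = 0.8390
χ² = 0.2797 + 0.8390 = 1.1187 ≈ 1.119

1.119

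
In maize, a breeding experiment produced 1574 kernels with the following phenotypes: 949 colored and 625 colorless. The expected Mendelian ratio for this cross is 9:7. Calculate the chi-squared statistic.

Expected counts for N = 1574 under a 9:7 ratio (total parts = 16):
  colored: 1574 × 9/16 = 885.375
  colorless: 1574 × 7/16 = 688.625
χ² = Σ (O − E)² / E
  colored: (949 − 885.375)² / 885.375 = 4.5722
  colorless: (625 − 688.625)² / 688.625 = 5.8786
χ² = 4.5722 + 5.8786 = 10.4508 ≈ 10.451

10.451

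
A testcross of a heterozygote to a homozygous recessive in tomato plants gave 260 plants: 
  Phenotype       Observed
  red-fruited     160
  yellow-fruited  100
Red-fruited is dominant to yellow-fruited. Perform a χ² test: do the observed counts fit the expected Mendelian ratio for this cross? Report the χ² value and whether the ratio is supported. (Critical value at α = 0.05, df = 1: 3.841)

A testcross of a heterozygote (Aa × aa) gives a 1:1 phenotypic ratio.
Expected counts for N = 260 under a 1:1 ratio (total parts = 2):
  red-fruited: 260 × 1/2 = 130
  yellow-fruited: 260 × 1/2 = 130
χ² = Σ (O − E)² / E
  red-fruited: (160 − 130)² / 130 = 6.9231
  yellow-fruited: (100 − 130)² / 130 = 6.9231
χ² = 6.9231 + 6.9231 = 13.8462 ≈ 13.846
Degrees of freedom = 2 − 1 = 1; critical value at α = 0.05 is 3.841.
Since 13.846 > 3.841, we reject the null hypothesis — the data do not fit the 1:1 ratio.

13.846; not consistent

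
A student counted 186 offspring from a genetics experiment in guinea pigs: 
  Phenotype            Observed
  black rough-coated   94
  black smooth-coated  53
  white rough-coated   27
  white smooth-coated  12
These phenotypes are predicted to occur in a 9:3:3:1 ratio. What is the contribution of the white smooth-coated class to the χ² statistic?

0.012

Expected counts for N = 186 under a 9:3:3:1 ratio (total parts = 16):
  black rough-coated: 186 × 9/16 = 104.625
  black smooth-coated: 186 × 3/16 = 34.875
  white rough-coated: 186 × 3/16 = 34.875
  white smooth-coated: 186 × 1/16 = 11.625
Contribution of white smooth-coated: (12 − 11.625)² / 11.625 = 0.0121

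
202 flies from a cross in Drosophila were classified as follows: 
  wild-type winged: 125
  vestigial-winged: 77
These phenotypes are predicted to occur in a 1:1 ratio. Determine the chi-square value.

Expected counts for N = 202 under a 1:1 ratio (total parts = 2):
  wild-type winged: 202 × 1/2 = 101
  vestigial-winged: 202 × 1/2 = 101
χ² = Σ (O − E)² / E
  wild-type winged: (125 − 101)² / 101 = 5.7030
  vestigial-winged: (77 − 101)² / 101 = 5.7030
χ² = 5.7030 + 5.7030 = 11.406

11.406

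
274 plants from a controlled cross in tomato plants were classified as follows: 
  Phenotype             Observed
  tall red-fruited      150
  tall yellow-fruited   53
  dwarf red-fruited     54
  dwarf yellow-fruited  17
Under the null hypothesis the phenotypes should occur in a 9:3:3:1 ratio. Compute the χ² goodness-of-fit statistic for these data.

Expected counts for N = 274 under a 9:3:3:1 ratio (total parts = 16):
  tall red-fruited: 274 × 9/16 = 154.125
  tall yellow-fruited: 274 × 3/16 = 51.375
  dwarf red-fruited: 274 × 3/16 = 51.375
  dwarf yellow-fruited: 274 × 1/16 = 17.125
χ² = Σ (O − E)² / E
  tall red-fruited: (150 − 154.125)² / 154.125 = 0.1104
  tall yellow-fruited: (53 − 51.375)² / 51.375 = 0.0514
  dwarf red-fruited: (54 − 51.375)² / 51.375 = 0.1341
  dwarf yellow-fruited: (17 − 17.125)² / 17.125 = 0.0009
χ² = 0.1104 + 0.0514 + 0.1341 + 0.0009 = 0.2968 ≈ 0.297

0.297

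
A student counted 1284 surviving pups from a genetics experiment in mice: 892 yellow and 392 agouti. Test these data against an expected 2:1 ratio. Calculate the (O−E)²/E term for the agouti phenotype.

The 2:1 ratio has 3 parts, so with N = 1284 the expected counts are:
  yellow: 1284 × 2/3 = 856
  agouti: 1284 × 1/3 = 428
Contribution of agouti: (392 − 428)² / 428 = 3.0280

3.028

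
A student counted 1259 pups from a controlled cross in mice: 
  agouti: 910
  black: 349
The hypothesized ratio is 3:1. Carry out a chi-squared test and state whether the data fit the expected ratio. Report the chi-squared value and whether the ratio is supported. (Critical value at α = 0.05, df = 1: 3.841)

Expected counts for N = 1259 under a 3:1 ratio (total parts = 4):
  agouti: 1259 × 3/4 = 944.25
  black: 1259 × 1/4 = 314.75
χ² = Σ (O − E)² / E
  agouti: (910 − 944.25)² / 944.25 = 1.2423
  black: (349 − 314.75)² / 314.75 = 3.7270
χ² = 1.2423 + 3.7270 = 4.9693 ≈ 4.969
Degrees of freedom = 2 − 1 = 1; critical value at α = 0.05 is 3.841.
Since 4.969 > 3.841, we reject the null hypothesis — the data do not fit the 3:1 ratio.

4.969; not consistent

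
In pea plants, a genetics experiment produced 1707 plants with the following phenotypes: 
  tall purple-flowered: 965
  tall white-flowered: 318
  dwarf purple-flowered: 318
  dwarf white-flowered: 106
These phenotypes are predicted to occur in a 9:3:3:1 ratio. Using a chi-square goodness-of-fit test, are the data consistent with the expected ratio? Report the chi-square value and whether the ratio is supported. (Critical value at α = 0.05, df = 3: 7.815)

Under the 9:3:3:1 hypothesis (Σ ratio = 16, N = 1707):
  tall purple-flowered: 1707 × 9/16 = 960.1875
  tall white-flowered: 1707 × 3/16 = 320.0625
  dwarf purple-flowered: 1707 × 3/16 = 320.0625
  dwarf white-flowered: 1707 × 1/16 = 106.6875
χ² = Σ (O − E)² / E
  tall purple-flowered: (965 − 960.1875)² / 960.1875 = 0.0241
  tall white-flowered: (318 − 320.0625)² / 320.0625 = 0.0133
  dwarf purple-flowered: (318 − 320.0625)² / 320.0625 = 0.0133
  dwarf white-flowered: (106 − 106.6875)² / 106.6875 = 0.0044
χ² = 0.0241 + 0.0133 + 0.0133 + 0.0044 = 0.0551 ≈ 0.055
Degrees of freedom = 4 − 1 = 3; critical value at α = 0.05 is 7.815.
Since 0.055 < 7.815, we fail to reject the null hypothesis — the data are consistent with the 9:3:3:1 ratio.

0.055; consistent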